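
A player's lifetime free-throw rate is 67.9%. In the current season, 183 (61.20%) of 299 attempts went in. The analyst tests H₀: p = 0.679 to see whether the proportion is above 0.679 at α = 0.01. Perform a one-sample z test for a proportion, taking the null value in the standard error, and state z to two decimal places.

p̂ = 183/299 = 0.6120.
Standard error under H₀: √(0.679×0.321/299) = 0.0270.
z = (0.6120 − 0.679)/0.0270 = -0.0670/0.0270 = -2.48.
p-value = P(Z > -2.480) ≈ 0.9934. With α = 0.01, fail to reject H₀.

z = -2.48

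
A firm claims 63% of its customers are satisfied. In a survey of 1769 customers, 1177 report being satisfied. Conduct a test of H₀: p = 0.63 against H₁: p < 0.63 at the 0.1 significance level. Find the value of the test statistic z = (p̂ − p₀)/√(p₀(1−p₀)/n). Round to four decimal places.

z = 3.0793

p̂ = 1177/1769 = 0.6653477.
Under H₀, SE = √(0.63·0.37/1769) = √(0.000131769) = 0.0114791.
z = (0.6653477 − 0.63)/0.0114791 = 0.0353477/0.0114791 = 3.0793.
p-value = P(Z < 3.079) ≈ 0.9990. With α = 0.1, fail to reject H₀.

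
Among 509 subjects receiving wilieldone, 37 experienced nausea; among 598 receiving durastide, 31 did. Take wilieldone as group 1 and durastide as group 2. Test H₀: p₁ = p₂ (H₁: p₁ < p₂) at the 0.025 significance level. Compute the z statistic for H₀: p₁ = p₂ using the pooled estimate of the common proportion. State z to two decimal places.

z = 1.44

p̂₁ = 37/509 ≈ 0.0727, p̂₂ = 31/598 ≈ 0.0518.
Pooled p̂ = (37+31)/(509+598) = 68/1107 = 0.0614.
SE = √(p̂(1−p̂)(1/n₁+1/n₂)) = √(0.0614·0.9386·0.00363688) = √(0.00020968) = 0.0145.
z = (0.0727 − 0.0518)/0.0145 = 0.0209/0.0145 = 1.44.
p-value = P(Z < 1.440) ≈ 0.9251, so at α = 0.025 we fail to reject H₀.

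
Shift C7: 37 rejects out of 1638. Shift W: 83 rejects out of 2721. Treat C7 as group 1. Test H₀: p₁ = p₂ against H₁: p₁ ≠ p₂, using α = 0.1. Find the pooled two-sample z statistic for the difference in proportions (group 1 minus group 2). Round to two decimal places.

z = -1.55

p̂₁ = 37/1638 ≈ 0.0226, p̂₂ = 83/2721 ≈ 0.0305.
Pooled p̂ = (37+83)/(1638+2721) = 120/4359 = 0.0275.
SE = √(p̂(1−p̂)(1/n₁+1/n₂)) = √(0.0275·0.9725·0.000978013) = √(2.61828e-05) = 0.0051.
z = (0.0226 − 0.0305)/0.0051 = -0.0079/0.0051 = -1.55.
p-value = 2·P(Z > 1.547) ≈ 0.1219; since p > α = 0.1, fail to reject H₀.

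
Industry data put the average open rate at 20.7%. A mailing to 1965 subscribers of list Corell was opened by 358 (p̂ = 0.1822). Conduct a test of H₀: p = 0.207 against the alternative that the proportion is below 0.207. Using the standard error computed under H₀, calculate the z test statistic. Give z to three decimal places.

z = -2.715

p̂ = 358/1965 ≈ 0.182188.
SE = √(p₀(1−p₀)/n) = √(0.16415/1965) = 0.009140.
z = (0.182188 − 0.207)/0.009140 = -0.024812/0.009140 = -2.715.
p-value = P(Z < -2.715) ≈ 0.0033.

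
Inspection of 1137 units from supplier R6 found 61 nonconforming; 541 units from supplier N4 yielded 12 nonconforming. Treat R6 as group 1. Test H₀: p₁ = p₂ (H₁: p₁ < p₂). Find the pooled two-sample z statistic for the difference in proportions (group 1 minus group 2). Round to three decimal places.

z = 2.954

p̂₁ = 61/1137 = 0.053650, p̂₂ = 12/541 = 0.022181.
Pooled p̂ = (61+12)/(1137+541) = 73/1678 = 0.043504.
SE = √(p̂(1−p̂)(1/n₁+1/n₂)) = √(0.043504·0.956496·0.00272794) = √(0.000113514) = 0.010654.
z = (0.053650 − 0.022181)/0.010654 = 0.031469/0.010654 = 2.954.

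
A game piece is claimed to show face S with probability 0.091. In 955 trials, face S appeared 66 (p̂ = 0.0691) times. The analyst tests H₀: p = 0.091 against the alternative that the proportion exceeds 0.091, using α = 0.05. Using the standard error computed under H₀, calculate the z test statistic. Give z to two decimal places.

z = -2.35

p̂ = 66/955 ≈ 0.0691.
Standard error under H₀: √(0.091×0.909/955) = 0.0093.
z = (0.0691 − 0.091)/0.0093 = -0.0219/0.0093 = -2.35.
p-value = P(Z > -2.352) ≈ 0.9907. With α = 0.05, fail to reject H₀.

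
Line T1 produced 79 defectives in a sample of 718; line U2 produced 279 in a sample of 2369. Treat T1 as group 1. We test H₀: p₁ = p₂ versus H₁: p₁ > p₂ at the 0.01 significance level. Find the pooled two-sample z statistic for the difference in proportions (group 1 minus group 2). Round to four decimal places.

z = -0.5677

p̂₁ = 79/718 = 0.110028, p̂₂ = 279/2369 = 0.117771.
Pooled p̂ = (79+279)/(718+2369) = 358/3087 = 0.115970.
SE = √(0.102521 × 0.00181488) = 0.013640.
z = (0.110028 − 0.117771)/0.013640 = -0.007743/0.013640 = -0.5677.
p-value = P(Z > -0.568) ≈ 0.7149, so at α = 0.01 we fail to reject H₀.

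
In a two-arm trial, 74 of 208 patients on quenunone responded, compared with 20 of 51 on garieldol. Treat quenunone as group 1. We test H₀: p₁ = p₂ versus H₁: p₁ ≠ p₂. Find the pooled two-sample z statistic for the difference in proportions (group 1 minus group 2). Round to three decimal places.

p̂₁ = 74/208 = 0.35577, p̂₂ = 20/51 = 0.39216.
Pooled p̂ = (74+20)/(208+51) = 94/259 = 0.36293.
SE = √(p̂(1−p̂)(1/n₁+1/n₂)) = √(0.36293·0.63707·0.0244155) = √(0.00564519) = 0.07513.
z = (0.35577 − 0.39216)/0.07513 = -0.03639/0.07513 = -0.484.
p-value = 2·P(Z > 0.484) ≈ 0.6282.

z = -0.484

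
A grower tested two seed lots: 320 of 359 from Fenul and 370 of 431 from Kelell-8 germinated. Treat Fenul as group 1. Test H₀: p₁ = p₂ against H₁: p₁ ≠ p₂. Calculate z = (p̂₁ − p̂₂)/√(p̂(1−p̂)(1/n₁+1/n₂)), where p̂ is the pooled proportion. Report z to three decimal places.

z = 1.385

p̂₁ = 320/359 = 0.891365, p̂₂ = 370/431 = 0.858469.
Pooled p̂ = (320+370)/(359+431) = 690/790 = 0.873418.
SE = √(0.110559 × 0.0051057) = 0.023759.
z = (0.891365 − 0.858469)/0.023759 = 0.032896/0.023759 = 1.385.
p-value = 2·P(Z > 1.385) ≈ 0.1662.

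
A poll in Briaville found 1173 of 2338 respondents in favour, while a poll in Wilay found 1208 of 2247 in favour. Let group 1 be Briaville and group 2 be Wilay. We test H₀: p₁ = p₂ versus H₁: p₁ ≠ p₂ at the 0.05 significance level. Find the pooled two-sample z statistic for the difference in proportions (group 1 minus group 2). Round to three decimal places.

z = -2.432

p̂₁ = 1173/2338 = 0.50171, p̂₂ = 1208/2247 = 0.53761.
Pooled p̂ = (1173+1208)/(2338+2247) = 2381/4585 = 0.51930.
SE = √(0.249627 × 0.000872754) = 0.01476.
z = (0.50171 − 0.53761)/0.01476 = -0.03590/0.01476 = -2.432.
p-value = 2·P(Z > 2.432) ≈ 0.0150, so at α = 0.05 we reject H₀.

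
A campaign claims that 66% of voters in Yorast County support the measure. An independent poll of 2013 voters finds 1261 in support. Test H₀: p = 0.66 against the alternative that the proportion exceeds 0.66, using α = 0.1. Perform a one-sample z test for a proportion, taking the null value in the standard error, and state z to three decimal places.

p̂ = 1261/2013 = 0.626428.
Under H₀, SE = √(0.66·0.34/2013) = √(0.000111475) = 0.010558.
z = (0.626428 − 0.66)/0.010558 = -0.033572/0.010558 = -3.180.
p-value = P(Z > -3.180) ≈ 0.9993. With α = 0.1, fail to reject H₀.

z = -3.180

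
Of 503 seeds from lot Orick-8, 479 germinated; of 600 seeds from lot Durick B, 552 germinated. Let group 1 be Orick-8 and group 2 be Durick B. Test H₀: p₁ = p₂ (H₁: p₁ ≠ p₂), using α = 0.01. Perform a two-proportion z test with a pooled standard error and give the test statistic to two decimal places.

p̂₁ = 479/503 = 0.95229, p̂₂ = 552/600 = 0.92000.
Pooled p̂ = (479+552)/(503+600) = 1031/1103 = 0.93472.
SE = √(p̂(1−p̂)(1/n₁+1/n₂)) = √(0.93472·0.06528·0.00365474) = √(0.000222996) = 0.01493.
z = (0.95229 − 0.92000)/0.01493 = 0.03229/0.01493 = 2.16.
Two-sided p-value ≈ 2·Φ(−2.162) = 0.0306. With α = 0.01, fail to reject H₀.

z = 2.16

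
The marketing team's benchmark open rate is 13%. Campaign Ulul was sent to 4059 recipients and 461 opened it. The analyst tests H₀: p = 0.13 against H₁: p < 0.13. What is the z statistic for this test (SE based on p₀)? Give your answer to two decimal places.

z = -3.11

p̂ = 461/4059 ≈ 0.11357.
Under H₀, SE = √(0.13·0.87/4059) = √(2.7864e-05) = 0.00528.
z = (0.11357 − 0.13)/0.00528 = -0.01643/0.00528 = -3.11.
p-value = P(Z < -3.112) ≈ 0.0009.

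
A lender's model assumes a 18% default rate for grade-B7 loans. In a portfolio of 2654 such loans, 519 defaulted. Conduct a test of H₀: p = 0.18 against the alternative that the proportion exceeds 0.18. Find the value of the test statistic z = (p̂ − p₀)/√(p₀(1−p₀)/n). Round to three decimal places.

p̂ = 519/2654 = 0.195554.
SE = √(p₀(1−p₀)/n) = √(0.1476/2654) = 0.007457.
z = (0.195554 − 0.18)/0.007457 = 0.015554/0.007457 = 2.086.
p-value = P(Z > 2.086) ≈ 0.0185.

z = 2.086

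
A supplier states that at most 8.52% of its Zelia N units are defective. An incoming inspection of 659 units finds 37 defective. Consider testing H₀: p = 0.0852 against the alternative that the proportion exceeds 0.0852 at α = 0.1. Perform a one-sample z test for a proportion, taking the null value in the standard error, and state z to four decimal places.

p̂ = 37/659 ≈ 0.056146.
Standard error under H₀: √(0.0852×0.9148/659) = 0.010875.
z = (0.056146 − 0.0852)/0.010875 = -0.029054/0.010875 = -2.6716.
p-value = P(Z > -2.672) ≈ 0.9962, so at α = 0.1 we fail to reject H₀.

z = -2.6716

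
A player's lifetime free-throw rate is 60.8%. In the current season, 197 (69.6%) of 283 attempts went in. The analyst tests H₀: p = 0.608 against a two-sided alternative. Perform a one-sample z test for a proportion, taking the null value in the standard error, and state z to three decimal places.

z = 3.036

p̂ = 197/283 = 0.69611.
SE = √(p₀(1−p₀)/n) = √(0.23834/283) = 0.02902.
z = (0.69611 − 0.608)/0.02902 = 0.08811/0.02902 = 3.036.
p-value = 2·P(Z > 3.036) ≈ 0.0024.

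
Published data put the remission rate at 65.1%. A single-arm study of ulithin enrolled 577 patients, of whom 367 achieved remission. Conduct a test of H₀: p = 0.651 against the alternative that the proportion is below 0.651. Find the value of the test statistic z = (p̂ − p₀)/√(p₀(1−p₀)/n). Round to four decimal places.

z = -0.7535

p̂ = 367/577 ≈ 0.636049.
Under H₀, SE = √(0.651·0.349/577) = √(0.000393759) = 0.019843.
z = (0.636049 − 0.651)/0.019843 = -0.014951/0.019843 = -0.7535.
p-value = P(Z < -0.753) ≈ 0.2256.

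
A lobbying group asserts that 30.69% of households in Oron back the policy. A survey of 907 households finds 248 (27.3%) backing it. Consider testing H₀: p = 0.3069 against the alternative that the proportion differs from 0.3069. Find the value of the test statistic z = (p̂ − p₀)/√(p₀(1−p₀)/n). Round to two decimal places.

z = -2.19

p̂ = 248/907 ≈ 0.2734.
Under H₀, SE = √(0.3069·0.6931/907) = √(0.000234523) = 0.0153.
z = (0.2734 − 0.3069)/0.0153 = -0.0335/0.0153 = -2.19.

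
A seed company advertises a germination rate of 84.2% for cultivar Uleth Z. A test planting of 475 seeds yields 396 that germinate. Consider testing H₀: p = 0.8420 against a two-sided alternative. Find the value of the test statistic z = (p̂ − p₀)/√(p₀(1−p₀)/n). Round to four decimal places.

p̂ = 396/475 ≈ 0.833684.
Standard error under H₀: √(0.842×0.158/475) = 0.016735.
z = (0.833684 − 0.842)/0.016735 = -0.008316/0.016735 = -0.4969.

z = -0.4969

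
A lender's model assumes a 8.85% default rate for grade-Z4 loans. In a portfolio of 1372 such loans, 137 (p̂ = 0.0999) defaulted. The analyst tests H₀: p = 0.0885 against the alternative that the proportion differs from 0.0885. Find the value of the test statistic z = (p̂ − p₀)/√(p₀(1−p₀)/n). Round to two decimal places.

z = 1.48

p̂ = 137/1372 = 0.0999.
SE = √(p₀(1−p₀)/n) = √(0.080668/1372) = 0.0077.
z = (0.0999 − 0.0885)/0.0077 = 0.0114/0.0077 = 1.48.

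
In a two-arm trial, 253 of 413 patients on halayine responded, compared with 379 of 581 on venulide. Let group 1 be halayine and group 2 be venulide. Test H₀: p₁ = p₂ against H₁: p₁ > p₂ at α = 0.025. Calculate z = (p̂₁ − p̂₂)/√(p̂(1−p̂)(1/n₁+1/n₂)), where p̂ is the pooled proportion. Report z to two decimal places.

p̂₁ = 253/413 ≈ 0.6126, p̂₂ = 379/581 ≈ 0.6523.
Pooled p̂ = (253+379)/(413+581) = 632/994 = 0.6358.
SE = √(p̂(1−p̂)(1/n₁+1/n₂)) = √(0.6358·0.3642·0.00414248) = √(0.000959209) = 0.0310.
z = (0.6126 − 0.6523)/0.0310 = -0.0397/0.0310 = -1.28.
p-value = P(Z > -1.283) ≈ 0.9002; since p > α = 0.025, fail to reject H₀.

z = -1.28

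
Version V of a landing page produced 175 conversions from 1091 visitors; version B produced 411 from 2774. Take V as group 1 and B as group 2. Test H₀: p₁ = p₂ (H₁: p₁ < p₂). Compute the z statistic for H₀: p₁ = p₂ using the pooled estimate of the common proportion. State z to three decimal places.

z = 0.955

p̂₁ = 175/1091 ≈ 0.16040, p̂₂ = 411/2774 ≈ 0.14816.
Pooled p̂ = (175+411)/(1091+2774) = 586/3865 = 0.15162.
SE = √(p̂(1−p̂)(1/n₁+1/n₂)) = √(0.15162·0.84838·0.00127708) = √(0.00016427) = 0.01282.
z = (0.16040 − 0.14816)/0.01282 = 0.01224/0.01282 = 0.955.
p-value = P(Z < 0.955) ≈ 0.8302.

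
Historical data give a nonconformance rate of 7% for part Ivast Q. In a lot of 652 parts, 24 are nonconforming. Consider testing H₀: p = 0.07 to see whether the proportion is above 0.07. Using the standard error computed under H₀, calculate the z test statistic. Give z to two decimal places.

z = -3.32

p̂ = 24/652 ≈ 0.0368.
Standard error under H₀: √(0.07×0.93/652) = 0.0100.
z = (0.0368 − 0.07)/0.0100 = -0.0332/0.0100 = -3.32.
p-value = P(Z > -3.322) ≈ 0.9996.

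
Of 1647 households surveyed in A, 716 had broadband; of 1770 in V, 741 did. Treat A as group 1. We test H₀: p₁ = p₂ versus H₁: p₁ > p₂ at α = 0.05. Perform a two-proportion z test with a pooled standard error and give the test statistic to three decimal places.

p̂₁ = 716/1647 ≈ 0.43473, p̂₂ = 741/1770 ≈ 0.41864.
Pooled p̂ = (716+741)/(1647+1770) = 1457/3417 = 0.42640.
SE = √(0.244583 × 0.00117214) = 0.01693.
z = (0.43473 − 0.41864)/0.01693 = 0.01609/0.01693 = 0.950.
p-value = P(Z > 0.950) ≈ 0.1710, so at α = 0.05 we fail to reject H₀.

z = 0.950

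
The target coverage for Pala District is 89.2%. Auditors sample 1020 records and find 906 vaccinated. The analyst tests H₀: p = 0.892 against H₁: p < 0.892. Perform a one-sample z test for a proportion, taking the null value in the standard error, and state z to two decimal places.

z = -0.39

p̂ = 906/1020 ≈ 0.8882.
SE = √(p₀(1−p₀)/n) = √(0.096336/1020) = 0.0097.
z = (0.8882 − 0.892)/0.0097 = -0.0038/0.0097 = -0.39.
p-value = P(Z < -0.387) ≈ 0.3492.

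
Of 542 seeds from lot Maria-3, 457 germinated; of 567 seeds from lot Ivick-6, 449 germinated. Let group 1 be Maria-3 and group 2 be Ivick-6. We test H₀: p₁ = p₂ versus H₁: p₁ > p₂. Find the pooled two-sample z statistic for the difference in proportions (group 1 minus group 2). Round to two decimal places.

z = 2.21

p̂₁ = 457/542 = 0.8432, p̂₂ = 449/567 = 0.7919.
Pooled p̂ = (457+449)/(542+567) = 906/1109 = 0.8170.
SE = √(0.149541 × 0.00360869) = 0.0232.
z = (0.8432 − 0.7919)/0.0232 = 0.0513/0.0232 = 2.21.
p-value = P(Z > 2.208) ≈ 0.0136.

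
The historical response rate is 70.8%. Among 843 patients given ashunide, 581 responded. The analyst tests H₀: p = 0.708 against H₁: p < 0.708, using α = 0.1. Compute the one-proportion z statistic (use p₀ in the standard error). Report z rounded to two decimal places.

z = -1.20

p̂ = 581/843 ≈ 0.6892.
Standard error under H₀: √(0.708×0.292/843) = 0.0157.
z = (0.6892 − 0.708)/0.0157 = -0.0188/0.0157 = -1.20.
p-value = P(Z < -1.200) ≈ 0.1150; since p > α = 0.1, fail to reject H₀.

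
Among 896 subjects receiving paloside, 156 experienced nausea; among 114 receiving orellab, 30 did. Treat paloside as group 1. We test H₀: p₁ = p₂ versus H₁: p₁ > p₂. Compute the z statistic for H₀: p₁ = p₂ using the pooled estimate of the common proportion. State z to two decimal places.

z = -2.31

p̂₁ = 156/896 ≈ 0.1741, p̂₂ = 30/114 ≈ 0.2632.
Pooled p̂ = (156+30)/(896+114) = 186/1010 = 0.1842.
SE = √(p̂(1−p̂)(1/n₁+1/n₂)) = √(0.1842·0.8158·0.009888) = √(0.00148561) = 0.0385.
z = (0.1741 − 0.2632)/0.0385 = -0.0891/0.0385 = -2.31.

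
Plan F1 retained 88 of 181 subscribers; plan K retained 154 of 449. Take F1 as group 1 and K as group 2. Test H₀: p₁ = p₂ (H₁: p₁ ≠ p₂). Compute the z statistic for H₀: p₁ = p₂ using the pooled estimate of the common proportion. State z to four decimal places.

p̂₁ = 88/181 = 0.486188, p̂₂ = 154/449 = 0.342984.
Pooled p̂ = (88+154)/(181+449) = 242/630 = 0.384127.
SE = √(p̂(1−p̂)(1/n₁+1/n₂)) = √(0.384127·0.615873·0.00775203) = √(0.00183393) = 0.042824.
z = (0.486188 − 0.342984)/0.042824 = 0.143204/0.042824 = 3.3440.
Two-sided p-value ≈ 2·Φ(−3.344) = 0.0008.

z = 3.3440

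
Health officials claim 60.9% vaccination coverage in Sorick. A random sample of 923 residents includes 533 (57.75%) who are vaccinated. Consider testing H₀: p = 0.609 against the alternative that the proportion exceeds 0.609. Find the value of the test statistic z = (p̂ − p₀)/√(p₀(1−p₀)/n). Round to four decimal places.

z = -1.9634

p̂ = 533/923 = 0.5774648.
SE = √(p₀(1−p₀)/n) = √(0.23812/923) = 0.0160619.
z = (0.5774648 − 0.609)/0.0160619 = -0.0315352/0.0160619 = -1.9634.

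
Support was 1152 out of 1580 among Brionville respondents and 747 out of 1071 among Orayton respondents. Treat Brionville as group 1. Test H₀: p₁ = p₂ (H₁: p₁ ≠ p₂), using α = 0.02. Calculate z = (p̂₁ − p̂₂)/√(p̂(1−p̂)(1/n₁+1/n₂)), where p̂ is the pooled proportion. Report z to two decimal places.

z = 1.77

p̂₁ = 1152/1580 = 0.72911, p̂₂ = 747/1071 = 0.69748.
Pooled p̂ = (1152+747)/(1580+1071) = 1899/2651 = 0.71633.
SE = √(p̂(1−p̂)(1/n₁+1/n₂)) = √(0.71633·0.28367·0.00156662) = √(0.000318337) = 0.01784.
z = (0.72911 − 0.69748)/0.01784 = 0.03163/0.01784 = 1.77.
p-value = 2·P(Z > 1.773) ≈ 0.0762. With α = 0.02, fail to reject H₀.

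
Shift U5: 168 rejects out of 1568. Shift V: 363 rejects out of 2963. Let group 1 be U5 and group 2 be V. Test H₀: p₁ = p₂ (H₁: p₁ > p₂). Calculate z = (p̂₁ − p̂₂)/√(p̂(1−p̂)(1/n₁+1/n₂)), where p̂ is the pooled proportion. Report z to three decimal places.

p̂₁ = 168/1568 = 0.107143, p̂₂ = 363/2963 = 0.122511.
Pooled p̂ = (168+363)/(1568+2963) = 531/4531 = 0.117193.
SE = √(0.103459 × 0.000975251) = 0.010045.
z = (0.107143 − 0.122511)/0.010045 = -0.015368/0.010045 = -1.530.

z = -1.530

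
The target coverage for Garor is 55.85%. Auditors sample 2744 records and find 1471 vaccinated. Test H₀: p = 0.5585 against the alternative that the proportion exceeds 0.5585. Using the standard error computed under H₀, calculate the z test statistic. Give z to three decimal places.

p̂ = 1471/2744 = 0.53608.
Standard error under H₀: √(0.5585×0.4415/2744) = 0.00948.
z = (0.53608 − 0.5585)/0.00948 = -0.02242/0.00948 = -2.365.
p-value = P(Z > -2.365) ≈ 0.9910.

z = -2.365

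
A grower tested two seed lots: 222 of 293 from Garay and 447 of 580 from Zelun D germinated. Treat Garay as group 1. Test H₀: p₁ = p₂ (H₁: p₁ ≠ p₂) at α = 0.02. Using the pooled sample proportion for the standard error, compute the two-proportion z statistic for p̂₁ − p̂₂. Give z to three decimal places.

z = -0.429

p̂₁ = 222/293 ≈ 0.75768, p̂₂ = 447/580 ≈ 0.77069.
Pooled p̂ = (222+447)/(293+580) = 669/873 = 0.76632.
SE = √(0.179072 × 0.00513711) = 0.03033.
z = (0.75768 − 0.77069)/0.03033 = -0.01301/0.03033 = -0.429.
Two-sided p-value ≈ 2·Φ(−0.429) = 0.6680; since p > α = 0.02, fail to reject H₀.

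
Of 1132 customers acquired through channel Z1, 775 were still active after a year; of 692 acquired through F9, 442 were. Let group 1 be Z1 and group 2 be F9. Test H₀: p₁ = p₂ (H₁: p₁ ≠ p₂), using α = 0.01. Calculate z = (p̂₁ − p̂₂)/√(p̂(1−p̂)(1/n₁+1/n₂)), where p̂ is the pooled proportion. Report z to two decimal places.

p̂₁ = 775/1132 = 0.6846, p̂₂ = 442/692 = 0.6387.
Pooled p̂ = (775+442)/(1132+692) = 1217/1824 = 0.6672.
SE = √(p̂(1−p̂)(1/n₁+1/n₂)) = √(0.6672·0.3328·0.00232848) = √(0.000517014) = 0.0227.
z = (0.6846 − 0.6387)/0.0227 = 0.0459/0.0227 = 2.02.
Two-sided p-value ≈ 2·Φ(−2.019) = 0.0435. With α = 0.01, fail to reject H₀.

z = 2.02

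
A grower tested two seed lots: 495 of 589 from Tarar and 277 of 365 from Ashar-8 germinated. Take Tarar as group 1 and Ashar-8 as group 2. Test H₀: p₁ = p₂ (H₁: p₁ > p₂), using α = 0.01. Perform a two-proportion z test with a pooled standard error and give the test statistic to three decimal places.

z = 3.114

p̂₁ = 495/589 = 0.840407, p̂₂ = 277/365 = 0.758904.
Pooled p̂ = (495+277)/(589+365) = 772/954 = 0.809224.
SE = √(0.15438 × 0.00443752) = 0.026174.
z = (0.840407 − 0.758904)/0.026174 = 0.081503/0.026174 = 3.114.
p-value = P(Z > 3.114) ≈ 0.0009. With α = 0.01, reject H₀.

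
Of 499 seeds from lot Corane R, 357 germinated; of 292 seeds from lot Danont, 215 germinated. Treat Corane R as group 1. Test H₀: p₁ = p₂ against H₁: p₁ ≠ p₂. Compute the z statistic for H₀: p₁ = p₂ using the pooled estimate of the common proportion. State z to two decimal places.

p̂₁ = 357/499 ≈ 0.7154, p̂₂ = 215/292 ≈ 0.7363.
Pooled p̂ = (357+215)/(499+292) = 572/791 = 0.7231.
SE = √(p̂(1−p̂)(1/n₁+1/n₂)) = √(0.7231·0.2769·0.00542867) = √(0.00108688) = 0.0330.
z = (0.7154 − 0.7363)/0.0330 = -0.0209/0.0330 = -0.63.
Two-sided p-value ≈ 2·Φ(−0.633) = 0.5267.

z = -0.63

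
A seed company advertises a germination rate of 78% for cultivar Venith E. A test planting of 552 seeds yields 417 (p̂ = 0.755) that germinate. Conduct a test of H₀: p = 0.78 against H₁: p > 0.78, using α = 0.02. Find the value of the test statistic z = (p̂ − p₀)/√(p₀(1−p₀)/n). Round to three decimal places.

p̂ = 417/552 = 0.755435.
Under H₀, SE = √(0.78·0.22/552) = √(0.00031087) = 0.017631.
z = (0.755435 − 0.78)/0.017631 = -0.024565/0.017631 = -1.393.
p-value = P(Z > -1.393) ≈ 0.9182, so at α = 0.02 we fail to reject H₀.

z = -1.393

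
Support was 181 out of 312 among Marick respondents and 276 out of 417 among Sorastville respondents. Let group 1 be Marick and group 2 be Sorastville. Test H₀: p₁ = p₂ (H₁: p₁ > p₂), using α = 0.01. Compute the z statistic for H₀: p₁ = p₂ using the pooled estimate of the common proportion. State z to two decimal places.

z = -2.26

p̂₁ = 181/312 ≈ 0.5801, p̂₂ = 276/417 ≈ 0.6619.
Pooled p̂ = (181+276)/(312+417) = 457/729 = 0.6269.
SE = √(0.2339 × 0.00560321) = 0.0362.
z = (0.5801 − 0.6619)/0.0362 = -0.0818/0.0362 = -2.26.
p-value = P(Z > -2.258) ≈ 0.9880; since p > α = 0.01, fail to reject H₀.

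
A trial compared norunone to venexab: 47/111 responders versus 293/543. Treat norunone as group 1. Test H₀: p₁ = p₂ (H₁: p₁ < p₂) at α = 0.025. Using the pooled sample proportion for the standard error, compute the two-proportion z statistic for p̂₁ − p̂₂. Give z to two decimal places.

p̂₁ = 47/111 = 0.4234, p̂₂ = 293/543 = 0.5396.
Pooled p̂ = (47+293)/(111+543) = 340/654 = 0.5199.
SE = √(0.249605 × 0.0108506) = 0.0520.
z = (0.4234 − 0.5396)/0.0520 = -0.1162/0.0520 = -2.23.
p-value = P(Z < -2.232) ≈ 0.0128, so at α = 0.025 we reject H₀.

z = -2.23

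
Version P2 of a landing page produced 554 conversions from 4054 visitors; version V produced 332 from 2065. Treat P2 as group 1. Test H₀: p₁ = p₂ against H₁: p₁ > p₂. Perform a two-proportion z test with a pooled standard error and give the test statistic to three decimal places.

z = -2.535

p̂₁ = 554/4054 = 0.13666, p̂₂ = 332/2065 = 0.16077.
Pooled p̂ = (554+332)/(4054+2065) = 886/6119 = 0.14479.
SE = √(p̂(1−p̂)(1/n₁+1/n₂)) = √(0.14479·0.85521·0.000730931) = √(9.05108e-05) = 0.00951.
z = (0.13666 − 0.16077)/0.00951 = -0.02411/0.00951 = -2.535.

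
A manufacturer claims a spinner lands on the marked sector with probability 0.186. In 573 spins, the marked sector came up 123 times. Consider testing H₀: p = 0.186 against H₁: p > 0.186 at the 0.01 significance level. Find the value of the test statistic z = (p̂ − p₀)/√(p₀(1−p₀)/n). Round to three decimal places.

z = 1.763

p̂ = 123/573 ≈ 0.21466.
Standard error under H₀: √(0.186×0.814/573) = 0.01626.
z = (0.21466 − 0.186)/0.01626 = 0.02866/0.01626 = 1.763.
p-value = P(Z > 1.763) ≈ 0.0389, so at α = 0.01 we fail to reject H₀.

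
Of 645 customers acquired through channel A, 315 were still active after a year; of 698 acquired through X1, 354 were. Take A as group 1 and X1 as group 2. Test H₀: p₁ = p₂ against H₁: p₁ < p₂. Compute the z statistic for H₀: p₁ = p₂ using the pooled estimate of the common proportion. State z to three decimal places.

p̂₁ = 315/645 ≈ 0.48837, p̂₂ = 354/698 ≈ 0.50716.
Pooled p̂ = (315+354)/(645+698) = 669/1343 = 0.49814.
SE = √(0.249997 × 0.00298305) = 0.02731.
z = (0.48837 − 0.50716)/0.02731 = -0.01879/0.02731 = -0.688.
p-value = P(Z < -0.688) ≈ 0.2457.

z = -0.688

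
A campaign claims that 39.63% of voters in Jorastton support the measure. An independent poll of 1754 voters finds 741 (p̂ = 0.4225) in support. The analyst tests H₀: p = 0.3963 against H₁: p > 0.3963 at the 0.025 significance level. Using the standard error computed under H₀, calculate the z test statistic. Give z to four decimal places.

z = 2.2402

p̂ = 741/1754 ≈ 0.422463.
SE = √(p₀(1−p₀)/n) = √(0.23925/1754) = 0.011679.
z = (0.422463 − 0.3963)/0.011679 = 0.026163/0.011679 = 2.2402.
p-value = P(Z > 2.240) ≈ 0.0125; since p < α = 0.025, reject H₀.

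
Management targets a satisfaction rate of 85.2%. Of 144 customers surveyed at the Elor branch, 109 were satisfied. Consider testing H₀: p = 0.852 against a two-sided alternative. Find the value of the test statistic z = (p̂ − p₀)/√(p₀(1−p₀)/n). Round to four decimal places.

p̂ = 109/144 = 0.756944.
Standard error under H₀: √(0.852×0.148/144) = 0.029592.
z = (0.756944 − 0.852)/0.029592 = -0.095056/0.029592 = -3.2122.

z = -3.2122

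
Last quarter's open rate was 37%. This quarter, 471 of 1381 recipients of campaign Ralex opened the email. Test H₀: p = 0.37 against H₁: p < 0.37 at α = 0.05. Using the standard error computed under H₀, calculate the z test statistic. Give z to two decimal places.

z = -2.23

p̂ = 471/1381 = 0.34106.
Standard error under H₀: √(0.37×0.63/1381) = 0.01299.
z = (0.34106 − 0.37)/0.01299 = -0.02894/0.01299 = -2.23.
p-value = P(Z < -2.228) ≈ 0.0129, so at α = 0.05 we reject H₀.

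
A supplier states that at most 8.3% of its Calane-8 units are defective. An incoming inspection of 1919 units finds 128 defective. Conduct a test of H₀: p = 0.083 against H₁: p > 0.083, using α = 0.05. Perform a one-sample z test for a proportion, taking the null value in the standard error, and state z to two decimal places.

p̂ = 128/1919 ≈ 0.0667.
SE = √(p₀(1−p₀)/n) = √(0.076111/1919) = 0.0063.
z = (0.0667 − 0.083)/0.0063 = -0.0163/0.0063 = -2.59.
p-value = P(Z > -2.588) ≈ 0.9952. With α = 0.05, fail to reject H₀.

z = -2.59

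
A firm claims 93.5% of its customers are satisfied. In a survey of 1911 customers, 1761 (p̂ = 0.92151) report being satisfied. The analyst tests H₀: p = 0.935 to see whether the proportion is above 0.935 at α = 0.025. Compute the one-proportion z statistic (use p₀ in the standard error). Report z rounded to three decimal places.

z = -2.393

p̂ = 1761/1911 ≈ 0.921507.
Under H₀, SE = √(0.935·0.065/1911) = √(3.18027e-05) = 0.005639.
z = (0.921507 − 0.935)/0.005639 = -0.013493/0.005639 = -2.393.
p-value = P(Z > -2.393) ≈ 0.9916, so at α = 0.025 we fail to reject H₀.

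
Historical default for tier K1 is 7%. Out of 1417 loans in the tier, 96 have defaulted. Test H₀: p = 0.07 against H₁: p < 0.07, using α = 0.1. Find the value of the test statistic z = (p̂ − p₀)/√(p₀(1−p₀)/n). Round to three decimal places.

z = -0.332

p̂ = 96/1417 = 0.06775.
Under H₀, SE = √(0.07·0.93/1417) = √(4.59421e-05) = 0.00678.
z = (0.06775 − 0.07)/0.00678 = -0.00225/0.00678 = -0.332.
p-value = P(Z < -0.332) ≈ 0.3699, so at α = 0.1 we fail to reject H₀.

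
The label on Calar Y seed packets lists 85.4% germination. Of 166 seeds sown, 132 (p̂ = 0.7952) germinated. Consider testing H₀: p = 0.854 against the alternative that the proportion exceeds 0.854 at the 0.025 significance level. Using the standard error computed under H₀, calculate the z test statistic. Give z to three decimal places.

z = -2.146

p̂ = 132/166 = 0.79518.
Standard error under H₀: √(0.854×0.146/166) = 0.02741.
z = (0.79518 − 0.854)/0.02741 = -0.05882/0.02741 = -2.146.
p-value = P(Z > -2.146) ≈ 0.9841. With α = 0.025, fail to reject H₀.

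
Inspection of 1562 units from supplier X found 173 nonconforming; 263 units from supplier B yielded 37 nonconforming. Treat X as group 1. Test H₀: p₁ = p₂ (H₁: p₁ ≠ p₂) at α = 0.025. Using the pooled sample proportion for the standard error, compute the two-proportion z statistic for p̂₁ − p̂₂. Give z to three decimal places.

p̂₁ = 173/1562 ≈ 0.11076, p̂₂ = 37/263 ≈ 0.14068.
Pooled p̂ = (173+37)/(1562+263) = 210/1825 = 0.11507.
SE = √(p̂(1−p̂)(1/n₁+1/n₂)) = √(0.11507·0.88493·0.00444249) = √(0.000452368) = 0.02127.
z = (0.11076 − 0.14068)/0.02127 = -0.02992/0.02127 = -1.407.
p-value = 2·P(Z > 1.407) ≈ 0.1594; since p > α = 0.025, fail to reject H₀.

z = -1.407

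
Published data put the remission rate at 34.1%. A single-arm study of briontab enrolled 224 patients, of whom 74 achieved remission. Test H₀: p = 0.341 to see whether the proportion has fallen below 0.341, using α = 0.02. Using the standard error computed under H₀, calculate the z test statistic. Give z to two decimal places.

z = -0.34

p̂ = 74/224 ≈ 0.33036.
Under H₀, SE = √(0.341·0.659/224) = √(0.00100321) = 0.03167.
z = (0.33036 − 0.341)/0.03167 = -0.01064/0.03167 = -0.34.
p-value = P(Z < -0.336) ≈ 0.3684; since p > α = 0.02, fail to reject H₀.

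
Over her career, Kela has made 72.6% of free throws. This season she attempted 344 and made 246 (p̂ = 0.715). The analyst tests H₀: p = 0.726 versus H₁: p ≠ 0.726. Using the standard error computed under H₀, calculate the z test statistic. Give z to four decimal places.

p̂ = 246/344 ≈ 0.715116.
SE = √(p₀(1−p₀)/n) = √(0.19892/344) = 0.024047.
z = (0.715116 − 0.726)/0.024047 = -0.010884/0.024047 = -0.4526.
p-value = 2·P(Z > 0.453) ≈ 0.6508.

z = -0.4526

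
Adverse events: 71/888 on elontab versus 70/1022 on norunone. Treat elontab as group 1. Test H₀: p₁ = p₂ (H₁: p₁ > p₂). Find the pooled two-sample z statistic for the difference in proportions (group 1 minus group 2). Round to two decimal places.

z = 0.96

p̂₁ = 71/888 ≈ 0.0800, p̂₂ = 70/1022 ≈ 0.0685.
Pooled p̂ = (71+70)/(888+1022) = 141/1910 = 0.0738.
SE = √(0.0683723 × 0.0021046) = 0.0120.
z = (0.0800 − 0.0685)/0.0120 = 0.0115/0.0120 = 0.96.
p-value = P(Z > 0.955) ≈ 0.1697.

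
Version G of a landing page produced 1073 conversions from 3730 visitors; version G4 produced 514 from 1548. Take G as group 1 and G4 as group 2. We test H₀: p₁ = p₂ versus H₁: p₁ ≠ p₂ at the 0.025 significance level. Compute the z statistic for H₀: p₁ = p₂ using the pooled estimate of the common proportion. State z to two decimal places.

p̂₁ = 1073/3730 ≈ 0.28767, p̂₂ = 514/1548 ≈ 0.33204.
Pooled p̂ = (1073+514)/(3730+1548) = 1587/5278 = 0.30068.
SE = √(p̂(1−p̂)(1/n₁+1/n₂)) = √(0.30068·0.69932·0.000914091) = √(0.000192208) = 0.01386.
z = (0.28767 − 0.33204)/0.01386 = -0.04437/0.01386 = -3.20.
Two-sided p-value ≈ 2·Φ(−3.201) = 0.0014, so at α = 0.025 we reject H₀.

z = -3.20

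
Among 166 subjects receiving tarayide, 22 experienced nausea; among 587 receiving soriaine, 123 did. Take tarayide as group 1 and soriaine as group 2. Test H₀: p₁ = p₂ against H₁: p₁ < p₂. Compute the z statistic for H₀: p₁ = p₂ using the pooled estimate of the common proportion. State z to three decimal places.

p̂₁ = 22/166 ≈ 0.13253, p̂₂ = 123/587 ≈ 0.20954.
Pooled p̂ = (22+123)/(166+587) = 145/753 = 0.19256.
SE = √(0.155483 × 0.00772767) = 0.03466.
z = (0.13253 − 0.20954)/0.03466 = -0.07701/0.03466 = -2.222.
p-value = P(Z < -2.222) ≈ 0.0132.

z = -2.222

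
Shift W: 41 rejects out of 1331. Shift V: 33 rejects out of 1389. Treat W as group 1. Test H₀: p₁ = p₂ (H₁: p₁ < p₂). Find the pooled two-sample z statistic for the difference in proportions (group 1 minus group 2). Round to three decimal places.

z = 1.129

p̂₁ = 41/1331 ≈ 0.030804, p̂₂ = 33/1389 ≈ 0.023758.
Pooled p̂ = (41+33)/(1331+1389) = 74/2720 = 0.027206.
SE = √(p̂(1−p̂)(1/n₁+1/n₂)) = √(0.027206·0.972794·0.00147126) = √(3.89379e-05) = 0.006240.
z = (0.030804 − 0.023758)/0.006240 = 0.007046/0.006240 = 1.129.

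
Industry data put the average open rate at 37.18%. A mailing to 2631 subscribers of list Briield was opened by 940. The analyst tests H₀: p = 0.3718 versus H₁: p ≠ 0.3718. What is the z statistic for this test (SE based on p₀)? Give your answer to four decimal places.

p̂ = 940/2631 ≈ 0.357279.
Standard error under H₀: √(0.3718×0.6282/2631) = 0.009422.
z = (0.357279 − 0.3718)/0.009422 = -0.014521/0.009422 = -1.5412.

z = -1.5412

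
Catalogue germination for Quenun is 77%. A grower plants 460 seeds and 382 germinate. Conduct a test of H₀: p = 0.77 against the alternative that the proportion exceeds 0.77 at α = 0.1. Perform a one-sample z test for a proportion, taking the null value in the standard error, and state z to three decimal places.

p̂ = 382/460 = 0.83043.
Standard error under H₀: √(0.77×0.23/460) = 0.01962.
z = (0.83043 − 0.77)/0.01962 = 0.06043/0.01962 = 3.080.
p-value = P(Z > 3.080) ≈ 0.0010. With α = 0.1, reject H₀.

z = 3.080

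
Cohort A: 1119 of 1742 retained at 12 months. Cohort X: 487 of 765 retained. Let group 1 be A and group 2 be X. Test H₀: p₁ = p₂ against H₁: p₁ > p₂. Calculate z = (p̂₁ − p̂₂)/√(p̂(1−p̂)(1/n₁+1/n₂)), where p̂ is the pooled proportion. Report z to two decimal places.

z = 0.28

p̂₁ = 1119/1742 ≈ 0.6424, p̂₂ = 487/765 ≈ 0.6366.
Pooled p̂ = (1119+487)/(1742+765) = 1606/2507 = 0.6406.
SE = √(0.23023 × 0.00188124) = 0.0208.
z = (0.6424 − 0.6366)/0.0208 = 0.0058/0.0208 = 0.28.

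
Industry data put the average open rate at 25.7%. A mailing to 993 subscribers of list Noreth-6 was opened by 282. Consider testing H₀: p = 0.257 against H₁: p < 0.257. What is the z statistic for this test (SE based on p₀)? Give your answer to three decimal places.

p̂ = 282/993 ≈ 0.28399.
SE = √(p₀(1−p₀)/n) = √(0.19095/993) = 0.01387.
z = (0.28399 − 0.257)/0.01387 = 0.02699/0.01387 = 1.946.
p-value = P(Z < 1.946) ≈ 0.9742.

z = 1.946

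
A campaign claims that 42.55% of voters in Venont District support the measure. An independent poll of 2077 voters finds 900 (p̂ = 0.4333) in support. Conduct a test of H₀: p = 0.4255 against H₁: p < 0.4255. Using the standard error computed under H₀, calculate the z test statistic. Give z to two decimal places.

z = 0.72

p̂ = 900/2077 = 0.4333.
Standard error under H₀: √(0.4255×0.5745/2077) = 0.0108.
z = (0.4333 − 0.4255)/0.0108 = 0.0078/0.0108 = 0.72.
p-value = P(Z < 0.721) ≈ 0.7644.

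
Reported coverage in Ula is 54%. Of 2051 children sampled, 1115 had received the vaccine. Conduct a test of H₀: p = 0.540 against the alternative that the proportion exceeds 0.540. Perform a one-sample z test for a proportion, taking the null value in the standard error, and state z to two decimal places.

z = 0.33

p̂ = 1115/2051 ≈ 0.5436.
Under H₀, SE = √(0.54·0.46/2051) = √(0.000121112) = 0.0110.
z = (0.5436 − 0.54)/0.0110 = 0.0036/0.0110 = 0.33.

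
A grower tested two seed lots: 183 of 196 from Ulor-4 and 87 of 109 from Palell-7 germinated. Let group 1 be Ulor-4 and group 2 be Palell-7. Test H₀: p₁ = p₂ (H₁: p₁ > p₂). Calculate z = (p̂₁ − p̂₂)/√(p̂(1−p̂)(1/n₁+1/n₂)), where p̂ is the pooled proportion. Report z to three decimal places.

z = 3.558

p̂₁ = 183/196 = 0.93367, p̂₂ = 87/109 = 0.79817.
Pooled p̂ = (183+87)/(196+109) = 270/305 = 0.88525.
SE = √(0.101586 × 0.0142764) = 0.03808.
z = (0.93367 − 0.79817)/0.03808 = 0.13550/0.03808 = 3.558.
p-value = P(Z > 3.558) ≈ 0.0002.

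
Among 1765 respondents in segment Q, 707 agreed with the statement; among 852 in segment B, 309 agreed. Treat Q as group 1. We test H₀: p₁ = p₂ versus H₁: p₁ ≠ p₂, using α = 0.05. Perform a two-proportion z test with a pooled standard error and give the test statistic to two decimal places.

z = 1.86

p̂₁ = 707/1765 = 0.40057, p̂₂ = 309/852 = 0.36268.
Pooled p̂ = (707+309)/(1765+852) = 1016/2617 = 0.38823.
SE = √(p̂(1−p̂)(1/n₁+1/n₂)) = √(0.38823·0.61177·0.00174028) = √(0.00041333) = 0.02033.
z = (0.40057 − 0.36268)/0.02033 = 0.03789/0.02033 = 1.86.
p-value = 2·P(Z > 1.864) ≈ 0.0624; since p > α = 0.05, fail to reject H₀.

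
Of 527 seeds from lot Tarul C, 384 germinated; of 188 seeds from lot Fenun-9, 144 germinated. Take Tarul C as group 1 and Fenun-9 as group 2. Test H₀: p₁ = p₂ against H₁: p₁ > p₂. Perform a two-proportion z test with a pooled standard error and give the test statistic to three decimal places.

p̂₁ = 384/527 ≈ 0.72865, p̂₂ = 144/188 ≈ 0.76596.
Pooled p̂ = (384+144)/(527+188) = 528/715 = 0.73846.
SE = √(p̂(1−p̂)(1/n₁+1/n₂)) = √(0.73846·0.26154·0.00721668) = √(0.0013938) = 0.03733.
z = (0.72865 − 0.76596)/0.03733 = -0.03731/0.03733 = -0.999.
p-value = P(Z > -0.999) ≈ 0.8412.

z = -0.999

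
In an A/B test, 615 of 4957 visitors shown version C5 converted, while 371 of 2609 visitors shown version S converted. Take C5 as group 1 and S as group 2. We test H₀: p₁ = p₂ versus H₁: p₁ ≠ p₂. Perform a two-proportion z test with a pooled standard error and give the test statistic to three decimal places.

z = -2.227

p̂₁ = 615/4957 = 0.12407, p̂₂ = 371/2609 = 0.14220.
Pooled p̂ = (615+371)/(4957+2609) = 986/7566 = 0.13032.
SE = √(p̂(1−p̂)(1/n₁+1/n₂)) = √(0.13032·0.86968·0.000585024) = √(6.63046e-05) = 0.00814.
z = (0.12407 − 0.14220)/0.00814 = -0.01813/0.00814 = -2.227.
p-value = 2·P(Z > 2.227) ≈ 0.0260.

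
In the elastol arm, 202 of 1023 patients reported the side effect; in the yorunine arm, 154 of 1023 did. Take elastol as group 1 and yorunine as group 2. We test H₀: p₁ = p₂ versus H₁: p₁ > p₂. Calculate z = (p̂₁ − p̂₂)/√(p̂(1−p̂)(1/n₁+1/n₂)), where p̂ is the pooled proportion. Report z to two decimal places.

p̂₁ = 202/1023 ≈ 0.1975, p̂₂ = 154/1023 ≈ 0.1505.
Pooled p̂ = (202+154)/(1023+1023) = 356/2046 = 0.1740.
SE = √(0.143723 × 0.00195503) = 0.0168.
z = (0.1975 − 0.1505)/0.0168 = 0.0470/0.0168 = 2.80.
p-value = P(Z > 2.799) ≈ 0.0026.

z = 2.80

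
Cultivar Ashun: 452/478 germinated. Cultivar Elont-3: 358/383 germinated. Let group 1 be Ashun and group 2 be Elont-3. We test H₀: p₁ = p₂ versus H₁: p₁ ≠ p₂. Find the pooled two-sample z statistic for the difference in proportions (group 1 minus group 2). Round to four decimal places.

z = 0.6721

p̂₁ = 452/478 ≈ 0.945607, p̂₂ = 358/383 ≈ 0.934726.
Pooled p̂ = (452+358)/(478+383) = 810/861 = 0.940767.
SE = √(p̂(1−p̂)(1/n₁+1/n₂)) = √(0.940767·0.059233·0.00470302) = √(0.000262075) = 0.016189.
z = (0.945607 − 0.934726)/0.016189 = 0.010881/0.016189 = 0.6721.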